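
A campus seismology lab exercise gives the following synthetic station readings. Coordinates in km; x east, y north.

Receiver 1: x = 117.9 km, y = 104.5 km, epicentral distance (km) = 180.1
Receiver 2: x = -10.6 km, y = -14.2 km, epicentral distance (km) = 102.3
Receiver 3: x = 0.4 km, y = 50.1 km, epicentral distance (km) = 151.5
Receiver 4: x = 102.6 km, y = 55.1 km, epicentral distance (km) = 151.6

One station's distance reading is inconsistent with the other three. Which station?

Solve using three stations at a time. Using Receiver 2, Receiver 3, Receiver 4 (subtract circle equations pairwise → linear system) gives (x, y) ≈ (58.3, -90.0).
Distances from that point to each station vs reported:
  Receiver 1: calculated 203.4 vs reported 180.1 → residual 23.3 km
  Receiver 2: calculated 102.5 vs reported 102.3 → residual 0.2 km
  Receiver 3: calculated 151.6 vs reported 151.5 → residual 0.1 km
  Receiver 4: calculated 151.7 vs reported 151.6 → residual 0.1 km
Receiver 2, Receiver 3, Receiver 4 are mutually consistent (residuals ≈ 0); Receiver 1 is off by 23.3 km.

Receiver 1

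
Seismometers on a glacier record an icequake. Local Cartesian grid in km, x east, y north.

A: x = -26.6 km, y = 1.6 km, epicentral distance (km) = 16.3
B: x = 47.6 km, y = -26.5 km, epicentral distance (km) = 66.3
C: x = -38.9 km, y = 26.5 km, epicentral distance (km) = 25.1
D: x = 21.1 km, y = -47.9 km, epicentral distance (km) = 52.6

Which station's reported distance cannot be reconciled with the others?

Solve using three stations at a time. Using A, B, D (subtract circle equations pairwise → linear system) gives (x, y) ≈ (-17.0, -11.6).
Distances from that point to each station vs reported:
  A: calculated 16.3 vs reported 16.3 → residual 0.0 km
  B: calculated 66.3 vs reported 66.3 → residual 0.0 km
  C: calculated 44.0 vs reported 25.1 → residual 18.9 km
  D: calculated 52.6 vs reported 52.6 → residual 0.0 km
A, B, D are mutually consistent (residuals ≈ 0); C is off by 18.9 km.

C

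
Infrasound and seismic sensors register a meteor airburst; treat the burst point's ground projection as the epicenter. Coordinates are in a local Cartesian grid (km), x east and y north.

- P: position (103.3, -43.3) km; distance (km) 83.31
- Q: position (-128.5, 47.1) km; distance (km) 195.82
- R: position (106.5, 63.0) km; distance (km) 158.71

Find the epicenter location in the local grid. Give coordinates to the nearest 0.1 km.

x ≈ 25.7 km, y ≈ -73.6 km

Circle about each station: (x − 103.3)² + (y + 43.3)² = 83.31²; (x + 128.5)² + (y − 47.1)² = 195.82²; (x − 106.5)² + (y − 63.0)² = 158.71².
Subtracting the P equation from the Q and R equations removes the quadratic terms:
-463.6 x + 180.8 y = -25220.04
6.4 x + 212.6 y = -15482.84
Solving the 2×2 system: x ≈ 25.7, y ≈ -73.6 km.
Check against P (with the unrounded x, y): √((x − 103.3)²+(y + 43.3)²) = 83.31 ≈ 83.31 km. ✓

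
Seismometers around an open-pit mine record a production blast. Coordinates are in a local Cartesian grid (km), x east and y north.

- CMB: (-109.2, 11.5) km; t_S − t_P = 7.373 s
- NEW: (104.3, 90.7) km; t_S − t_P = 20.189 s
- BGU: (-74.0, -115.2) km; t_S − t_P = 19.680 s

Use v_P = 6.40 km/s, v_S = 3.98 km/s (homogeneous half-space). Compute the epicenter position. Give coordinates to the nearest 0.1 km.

x ≈ -108.2 km, y ≈ 89.1 km

Distance from S−P lag: d = Δt · v_P v_S / (v_P − v_S) = Δt · (6.40·3.98)/(6.40−3.98) ≈ 10.5256·Δt.
So d_CMB = 77.61, d_NEW = 212.50, d_BGU = 207.14 km.
Circle about each station: (x + 109.2)² + (y − 11.5)² = 77.61²; (x − 104.3)² + (y − 90.7)² = 212.50²; (x + 74.0)² + (y + 115.2)² = 207.14².
Subtracting the CMB equation from the NEW and BGU equations removes the quadratic terms:
427.0 x + 158.4 y = -32084.85
70.4 x − 253.4 y = -30193.52
Solving the 2×2 system: x ≈ -108.2, y ≈ 89.1 km.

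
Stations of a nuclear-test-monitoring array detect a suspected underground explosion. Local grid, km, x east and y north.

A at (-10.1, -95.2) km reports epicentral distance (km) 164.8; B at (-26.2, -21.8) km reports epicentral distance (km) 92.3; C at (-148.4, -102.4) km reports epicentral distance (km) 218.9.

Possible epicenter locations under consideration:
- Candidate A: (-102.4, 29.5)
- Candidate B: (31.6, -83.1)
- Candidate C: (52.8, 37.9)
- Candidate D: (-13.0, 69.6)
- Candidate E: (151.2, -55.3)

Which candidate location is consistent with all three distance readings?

For each candidate, compare |candidate − station| to the reported distance:
Candidate A: residuals A 9.7, B 0.4, C 79.2 → max 79.2 km
Candidate B: residuals A 121.4, B 8.0, C 37.9 → max 121.4 km
Candidate C: residuals A 17.6, B 6.7, C 26.4 → max 26.4 km
Candidate D: residuals A 0.0, B 0.0, C 0.0 → max 0.0 km
Candidate E: residuals A 1.4, B 88.2, C 84.4 → max 88.2 km
Only Candidate D has all residuals ≈ 0.

Candidate D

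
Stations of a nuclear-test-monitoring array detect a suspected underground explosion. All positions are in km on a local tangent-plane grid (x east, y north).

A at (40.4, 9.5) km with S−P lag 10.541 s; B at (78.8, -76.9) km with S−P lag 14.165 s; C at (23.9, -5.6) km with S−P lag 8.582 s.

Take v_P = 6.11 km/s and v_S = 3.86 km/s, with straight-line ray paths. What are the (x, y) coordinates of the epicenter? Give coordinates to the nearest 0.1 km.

(-62.4, -31.0)

Distance from S−P lag: d = Δt · v_P v_S / (v_P − v_S) = Δt · (6.11·3.86)/(6.11−3.86) ≈ 10.4820·Δt.
So d_A = 110.49, d_B = 148.48, d_C = 89.96 km.
Circle about each station: (x − 40.4)² + (y − 9.5)² = 110.49²; (x − 78.8)² + (y + 76.9)² = 148.48²; (x − 23.9)² + (y + 5.6)² = 89.96².
Subtracting pairs of circle equations eliminates x²+y² and gives linear equations (the radical axes):
76.8 x − 172.8 y = 562.37
-33.0 x − 30.2 y = 2995.40
Solving the 2×2 system: x ≈ -62.4, y ≈ -31.0 km.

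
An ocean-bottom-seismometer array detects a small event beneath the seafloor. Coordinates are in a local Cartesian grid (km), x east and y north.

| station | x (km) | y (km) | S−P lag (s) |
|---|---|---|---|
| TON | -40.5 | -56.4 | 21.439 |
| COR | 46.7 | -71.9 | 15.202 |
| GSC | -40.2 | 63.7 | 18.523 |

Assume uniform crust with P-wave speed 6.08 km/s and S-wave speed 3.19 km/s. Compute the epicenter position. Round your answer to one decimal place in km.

x ≈ 78.0 km, y ≈ 25.2 km

Distance from S−P lag: d = Δt · v_P v_S / (v_P − v_S) = Δt · (6.08·3.19)/(6.08−3.19) ≈ 6.7111·Δt.
So d_TON = 143.88, d_COR = 102.02, d_GSC = 124.31 km.
Circle about each station: (x + 40.5)² + (y + 56.4)² = 143.88²; (x − 46.7)² + (y + 71.9)² = 102.02²; (x + 40.2)² + (y − 63.7)² = 124.31².
Subtracting the TON equation from the COR and GSC equations removes the quadratic terms:
174.4 x − 31.0 y = 12822.66
0.6 x + 240.2 y = 6101.00
Solving the 2×2 system: x ≈ 78.0, y ≈ 25.2 km.
Check against TON (with the unrounded x, y): √((x + 40.5)²+(y + 56.4)²) = 143.88 ≈ 143.88 km. ✓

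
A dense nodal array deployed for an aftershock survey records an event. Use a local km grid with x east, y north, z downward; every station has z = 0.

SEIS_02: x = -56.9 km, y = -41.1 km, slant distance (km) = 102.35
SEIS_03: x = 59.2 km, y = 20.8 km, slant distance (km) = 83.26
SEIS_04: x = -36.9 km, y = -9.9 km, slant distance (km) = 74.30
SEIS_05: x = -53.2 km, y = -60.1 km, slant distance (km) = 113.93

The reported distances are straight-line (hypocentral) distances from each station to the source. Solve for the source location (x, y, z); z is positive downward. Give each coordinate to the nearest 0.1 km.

Each station gives a sphere (x−x_i)² + (y−y_i)² + z² = d_i² (stations at z=0).
Subtracting the SEIS_02 sphere from SEIS_03 and SEIS_04: z² cancels, leaving linear equations in x and y:
232.2 x + 123.8 y = 2553.75
40.0 x + 62.4 y = 1487.83
Solving: x ≈ -2.604, y ≈ 25.513 km (keep extra digits for the depth step; rounded: -2.6, 25.5).
Then from the SEIS_02 sphere: z² = 102.35² − (x + 56.9)² − (y + 41.1)² with x = -2.604, y = 25.513, so z ≈ 55.589 ≈ 55.6 km.

(-2.6, 25.5, 55.6)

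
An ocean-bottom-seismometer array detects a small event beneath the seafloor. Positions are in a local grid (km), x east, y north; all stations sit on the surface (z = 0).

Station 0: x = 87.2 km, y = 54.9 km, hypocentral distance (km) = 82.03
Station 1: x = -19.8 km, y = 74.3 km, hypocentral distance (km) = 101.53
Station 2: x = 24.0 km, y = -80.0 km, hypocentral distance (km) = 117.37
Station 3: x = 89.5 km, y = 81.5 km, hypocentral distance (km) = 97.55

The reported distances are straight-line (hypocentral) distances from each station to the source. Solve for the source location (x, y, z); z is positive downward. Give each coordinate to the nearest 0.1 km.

x ≈ 42.3 km, y ≈ 19.8 km, depth ≈ 59.0 km

Each station gives a sphere (x−x_i)² + (y−y_i)² + z² = d_i² (stations at z=0).
Subtracting the Station 0 sphere from Station 1 and Station 2: z² cancels, leaving linear equations in x and y:
-214.0 x + 38.8 y = -8284.74
-126.4 x − 269.8 y = -10688.65
Solving: x ≈ 42.303, y ≈ 19.798 km (keep extra digits for the depth step; rounded: 42.3, 19.8).
Then from the Station 0 sphere: z² = 82.03² − (x − 87.2)² − (y − 54.9)² with x = 42.303, y = 19.798, so z ≈ 59.000 ≈ 59.0 km.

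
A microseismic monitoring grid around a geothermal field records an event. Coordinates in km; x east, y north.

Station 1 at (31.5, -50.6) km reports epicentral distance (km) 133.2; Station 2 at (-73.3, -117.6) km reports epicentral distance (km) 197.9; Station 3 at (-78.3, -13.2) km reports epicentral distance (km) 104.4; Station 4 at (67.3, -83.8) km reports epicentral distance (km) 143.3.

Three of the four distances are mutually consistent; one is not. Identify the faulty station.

Solve using three stations at a time. Using Station 1, Station 2, Station 3 (subtract circle equations pairwise → linear system) gives (x, y) ≈ (-18.9, 72.7).
Distances from that point to each station vs reported:
  Station 1: calculated 133.2 vs reported 133.2 → residual 0.0 km
  Station 2: calculated 197.9 vs reported 197.9 → residual 0.0 km
  Station 3: calculated 104.4 vs reported 104.4 → residual 0.0 km
  Station 4: calculated 178.7 vs reported 143.3 → residual 35.4 km
Station 1, Station 2, Station 3 are mutually consistent (residuals ≈ 0); Station 4 is off by 35.4 km.

Station 4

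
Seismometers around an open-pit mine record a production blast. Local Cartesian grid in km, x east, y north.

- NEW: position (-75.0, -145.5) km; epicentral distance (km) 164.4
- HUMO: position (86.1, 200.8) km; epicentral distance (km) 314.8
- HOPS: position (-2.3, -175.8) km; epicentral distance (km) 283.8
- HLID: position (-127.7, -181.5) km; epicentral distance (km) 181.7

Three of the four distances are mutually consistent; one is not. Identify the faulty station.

HOPS

Solve using three stations at a time. Using NEW, HUMO, HLID (subtract circle equations pairwise → linear system) gives (x, y) ≈ (-155.1, -1.7).
Distances from that point to each station vs reported:
  NEW: calculated 164.6 vs reported 164.4 → residual 0.2 km
  HUMO: calculated 314.9 vs reported 314.8 → residual 0.1 km
  HOPS: calculated 231.6 vs reported 283.8 → residual 52.2 km
  HLID: calculated 181.9 vs reported 181.7 → residual 0.2 km
NEW, HUMO, HLID are mutually consistent (residuals ≈ 0); HOPS is off by 52.2 km.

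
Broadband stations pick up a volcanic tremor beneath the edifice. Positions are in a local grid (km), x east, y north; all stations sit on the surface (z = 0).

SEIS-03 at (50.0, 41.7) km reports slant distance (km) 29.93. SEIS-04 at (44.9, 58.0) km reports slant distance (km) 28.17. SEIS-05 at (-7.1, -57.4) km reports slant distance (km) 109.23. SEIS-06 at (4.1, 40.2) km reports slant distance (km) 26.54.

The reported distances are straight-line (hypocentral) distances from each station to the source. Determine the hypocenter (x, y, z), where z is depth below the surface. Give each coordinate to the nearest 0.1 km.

(24.8, 45.9, 15.6)

Each station gives a sphere (x−x_i)² + (y−y_i)² + z² = d_i² (stations at z=0).
Subtracting the SEIS-03 sphere from SEIS-04 and SEIS-05: z² cancels, leaving linear equations in x and y:
-10.2 x + 32.6 y = 1243.38
-114.2 x − 198.2 y = -11929.11
Solving: x ≈ 24.798, y ≈ 45.899 km (keep extra digits for the depth step; rounded: 24.8, 45.9).
Then from the SEIS-03 sphere: z² = 29.93² − (x − 50.0)² − (y − 41.7)² with x = 24.798, y = 45.899, so z ≈ 15.589 ≈ 15.6 km.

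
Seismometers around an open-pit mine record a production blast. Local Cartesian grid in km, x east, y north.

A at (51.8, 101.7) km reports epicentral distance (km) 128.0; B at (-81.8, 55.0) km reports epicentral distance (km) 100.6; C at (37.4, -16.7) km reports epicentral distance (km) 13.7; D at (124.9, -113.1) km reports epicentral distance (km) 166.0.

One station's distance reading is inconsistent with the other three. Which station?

Solve using three stations at a time. Using A, B, D (subtract circle equations pairwise → linear system) gives (x, y) ≈ (-6.8, -12.1).
Distances from that point to each station vs reported:
  A: calculated 128.0 vs reported 128.0 → residual 0.0 km
  B: calculated 100.6 vs reported 100.6 → residual 0.0 km
  C: calculated 44.5 vs reported 13.7 → residual 30.8 km
  D: calculated 166.0 vs reported 166.0 → residual 0.0 km
A, B, D are mutually consistent (residuals ≈ 0); C is off by 30.8 km.

C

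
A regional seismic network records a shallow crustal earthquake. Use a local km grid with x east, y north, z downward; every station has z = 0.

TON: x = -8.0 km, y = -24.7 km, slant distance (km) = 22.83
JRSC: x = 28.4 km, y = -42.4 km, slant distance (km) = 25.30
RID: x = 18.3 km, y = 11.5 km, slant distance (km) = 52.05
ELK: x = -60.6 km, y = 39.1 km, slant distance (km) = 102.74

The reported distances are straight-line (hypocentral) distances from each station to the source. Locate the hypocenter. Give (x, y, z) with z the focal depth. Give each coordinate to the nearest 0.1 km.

x ≈ 6.5 km, y ≈ -37.8 km, depth ≈ 11.8 km

Each station gives a sphere (x−x_i)² + (y−y_i)² + z² = d_i² (stations at z=0).
Subtracting the TON sphere from JRSC and RID: z² cancels, leaving linear equations in x and y:
72.8 x − 35.4 y = 1811.35
52.6 x + 72.4 y = -2394.94
Solving: x ≈ 6.500, y ≈ -37.801 km (keep extra digits for the depth step; rounded: 6.5, -37.8).
Then from the TON sphere: z² = 22.83² − (x + 8.0)² − (y + 24.7)² with x = 6.500, y = -37.801, so z ≈ 11.804 ≈ 11.8 km.
Check against ELK (with the unrounded solution): distance 102.74 ≈ 102.74 km. ✓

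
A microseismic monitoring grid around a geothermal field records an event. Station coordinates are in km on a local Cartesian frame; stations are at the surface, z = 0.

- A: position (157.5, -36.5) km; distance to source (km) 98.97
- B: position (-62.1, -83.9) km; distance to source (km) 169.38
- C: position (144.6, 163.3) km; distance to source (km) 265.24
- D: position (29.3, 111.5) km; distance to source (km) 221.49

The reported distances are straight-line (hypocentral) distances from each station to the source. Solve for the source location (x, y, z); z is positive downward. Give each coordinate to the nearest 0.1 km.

x ≈ 97.5 km, y ≈ -91.6 km, depth ≈ 56.2 km

Each station gives a sphere (x−x_i)² + (y−y_i)² + z² = d_i² (stations at z=0).
Subtracting the A sphere from B and C: z² cancels, leaving linear equations in x and y:
-439.2 x − 94.8 y = -34137.40
-25.8 x + 399.6 y = -39119.65
Solving: x ≈ 97.498, y ≈ -91.602 km (keep extra digits for the depth step; rounded: 97.5, -91.6).
Then from the A sphere: z² = 98.97² − (x − 157.5)² − (y + 36.5)² with x = 97.498, y = -91.602, so z ≈ 56.201 ≈ 56.2 km.
Check against D (with the unrounded solution): distance 221.50 ≈ 221.49 km. ✓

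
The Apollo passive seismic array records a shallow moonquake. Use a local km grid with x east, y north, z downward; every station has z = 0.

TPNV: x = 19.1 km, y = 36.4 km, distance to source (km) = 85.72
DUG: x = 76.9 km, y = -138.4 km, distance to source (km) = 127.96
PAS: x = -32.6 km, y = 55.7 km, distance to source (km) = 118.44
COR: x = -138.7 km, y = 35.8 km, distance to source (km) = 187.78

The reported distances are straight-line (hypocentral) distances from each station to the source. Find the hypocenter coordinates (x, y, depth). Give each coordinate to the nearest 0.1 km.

Each station gives a sphere (x−x_i)² + (y−y_i)² + z² = d_i² (stations at z=0).
Subtracting the TPNV sphere from DUG and PAS: z² cancels, leaving linear equations in x and y:
115.6 x − 349.6 y = 14352.56
-103.4 x + 38.6 y = -4204.64
Solving: x ≈ 28.906, y ≈ -31.496 km (keep extra digits for the depth step; rounded: 28.9, -31.5).
Then from the TPNV sphere: z² = 85.72² − (x − 19.1)² − (y − 36.4)² with x = 28.906, y = -31.496, so z ≈ 51.399 ≈ 51.4 km.
Check against COR (with the unrounded solution): distance 187.78 ≈ 187.78 km. ✓

(28.9, -31.5, 51.4)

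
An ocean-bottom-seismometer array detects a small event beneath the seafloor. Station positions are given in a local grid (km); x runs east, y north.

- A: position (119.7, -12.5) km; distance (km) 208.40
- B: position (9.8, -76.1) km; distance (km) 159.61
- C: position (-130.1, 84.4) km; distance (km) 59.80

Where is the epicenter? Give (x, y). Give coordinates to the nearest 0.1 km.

(-76.3, 58.3)

Circle about each station: (x − 119.7)² + (y + 12.5)² = 208.40²; (x − 9.8)² + (y + 76.1)² = 159.61²; (x + 130.1)² + (y − 84.4)² = 59.80².
Subtracting the A equation from the B and C equations removes the quadratic terms:
-219.8 x − 127.2 y = 9358.12
-499.6 x + 193.8 y = 49419.55
Solving the 2×2 system: x ≈ -76.3, y ≈ 58.3 km.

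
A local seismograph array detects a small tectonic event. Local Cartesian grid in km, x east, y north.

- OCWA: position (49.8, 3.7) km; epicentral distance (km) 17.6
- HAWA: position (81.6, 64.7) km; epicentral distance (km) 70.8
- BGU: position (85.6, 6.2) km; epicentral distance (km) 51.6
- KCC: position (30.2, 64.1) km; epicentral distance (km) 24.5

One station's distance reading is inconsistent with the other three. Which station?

Solve using three stations at a time. Using OCWA, HAWA, BGU (subtract circle equations pairwise → linear system) gives (x, y) ≈ (34.3, 12.0).
Distances from that point to each station vs reported:
  OCWA: calculated 17.5 vs reported 17.6 → residual 0.1 km
  HAWA: calculated 70.8 vs reported 70.8 → residual 0.0 km
  BGU: calculated 51.6 vs reported 51.6 → residual 0.0 km
  KCC: calculated 52.3 vs reported 24.5 → residual 27.8 km
OCWA, HAWA, BGU are mutually consistent (residuals ≈ 0); KCC is off by 27.8 km.

KCC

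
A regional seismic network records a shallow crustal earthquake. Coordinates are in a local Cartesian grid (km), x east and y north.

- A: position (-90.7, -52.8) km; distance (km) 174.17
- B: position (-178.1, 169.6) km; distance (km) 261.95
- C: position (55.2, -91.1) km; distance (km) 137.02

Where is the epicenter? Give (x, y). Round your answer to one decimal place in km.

x ≈ 52.8 km, y ≈ 45.9 km

Circle about each station: (x + 90.7)² + (y + 52.8)² = 174.17²; (x + 178.1)² + (y − 169.6)² = 261.95²; (x − 55.2)² + (y + 91.1)² = 137.02².
Subtracting pairs of circle equations eliminates x²+y² and gives linear equations (the radical axes):
-174.8 x + 444.8 y = 11186.83
291.8 x − 76.6 y = 11892.63
Solving the 2×2 system: x ≈ 52.8, y ≈ 45.9 km.
Check against A (with the unrounded x, y): √((x + 90.7)²+(y + 52.8)²) = 174.17 ≈ 174.17 km. ✓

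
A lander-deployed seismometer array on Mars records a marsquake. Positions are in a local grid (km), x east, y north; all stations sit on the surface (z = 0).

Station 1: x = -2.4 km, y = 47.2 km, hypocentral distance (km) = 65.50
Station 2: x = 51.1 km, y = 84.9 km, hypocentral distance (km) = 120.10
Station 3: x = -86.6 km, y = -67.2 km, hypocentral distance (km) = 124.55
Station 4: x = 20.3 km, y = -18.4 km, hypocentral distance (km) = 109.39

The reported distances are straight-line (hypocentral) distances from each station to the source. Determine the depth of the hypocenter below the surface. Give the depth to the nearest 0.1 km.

z ≈ 33.4 km

Each station gives a sphere (x−x_i)² + (y−y_i)² + z² = d_i² (stations at z=0).
Subtracting the Station 1 sphere from Station 2 and Station 3: z² cancels, leaving linear equations in x and y:
107.0 x + 75.4 y = -2548.14
-168.4 x − 228.8 y = -1440.65
Solving: x ≈ -58.692, y ≈ 49.495 km (keep extra digits for the depth step; rounded: -58.7, 49.5).
Then from the Station 1 sphere: z² = 65.50² − (x + 2.4)² − (y − 47.2)² with x = -58.692, y = 49.495, so z ≈ 33.409 ≈ 33.4 km.
Check against Station 4 (with the unrounded solution): distance 109.39 ≈ 109.39 km. ✓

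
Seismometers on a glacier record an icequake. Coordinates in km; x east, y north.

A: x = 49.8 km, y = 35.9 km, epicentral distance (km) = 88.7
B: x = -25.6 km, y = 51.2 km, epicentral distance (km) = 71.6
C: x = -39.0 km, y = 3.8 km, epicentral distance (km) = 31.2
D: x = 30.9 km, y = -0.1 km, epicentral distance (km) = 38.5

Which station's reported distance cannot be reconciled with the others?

Solve using three stations at a time. Using A, B, C (subtract circle equations pairwise → linear system) gives (x, y) ≈ (-19.0, -20.1).
Distances from that point to each station vs reported:
  A: calculated 88.7 vs reported 88.7 → residual 0.0 km
  B: calculated 71.6 vs reported 71.6 → residual 0.0 km
  C: calculated 31.2 vs reported 31.2 → residual 0.0 km
  D: calculated 53.7 vs reported 38.5 → residual 15.2 km
A, B, C are mutually consistent (residuals ≈ 0); D is off by 15.2 km.

D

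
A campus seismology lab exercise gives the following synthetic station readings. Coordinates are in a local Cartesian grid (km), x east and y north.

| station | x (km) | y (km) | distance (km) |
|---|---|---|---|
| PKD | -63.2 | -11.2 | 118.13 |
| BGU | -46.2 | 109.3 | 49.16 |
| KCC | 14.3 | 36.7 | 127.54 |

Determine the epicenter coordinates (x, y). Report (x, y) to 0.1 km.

Circle about each station: (x + 63.2)² + (y + 11.2)² = 118.13²; (x + 46.2)² + (y − 109.3)² = 49.16²; (x − 14.3)² + (y − 36.7)² = 127.54².
Subtracting pairs of circle equations eliminates x²+y² and gives linear equations (the radical axes):
34.0 x + 241.0 y = 21499.24
155.0 x + 95.8 y = -4880.05
Solving the 2×2 system: x ≈ -94.9, y ≈ 102.6 km.

x ≈ -94.9 km, y ≈ 102.6 km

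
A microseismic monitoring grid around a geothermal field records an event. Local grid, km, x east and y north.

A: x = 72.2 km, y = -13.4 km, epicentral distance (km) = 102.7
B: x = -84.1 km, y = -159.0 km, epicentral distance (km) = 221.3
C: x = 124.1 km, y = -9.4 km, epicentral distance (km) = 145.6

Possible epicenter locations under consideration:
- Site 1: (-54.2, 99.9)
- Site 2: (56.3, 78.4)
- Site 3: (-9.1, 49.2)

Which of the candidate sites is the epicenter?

Site 3

For each candidate, compare |candidate − station| to the reported distance:
Site 1: residuals A 67.0, B 39.3, C 63.5 → max 67.0 km
Site 2: residuals A 9.5, B 54.5, C 34.7 → max 54.5 km
Site 3: residuals A 0.1, B 0.0, C 0.1 → max 0.1 km
Only Site 3 has all residuals ≈ 0.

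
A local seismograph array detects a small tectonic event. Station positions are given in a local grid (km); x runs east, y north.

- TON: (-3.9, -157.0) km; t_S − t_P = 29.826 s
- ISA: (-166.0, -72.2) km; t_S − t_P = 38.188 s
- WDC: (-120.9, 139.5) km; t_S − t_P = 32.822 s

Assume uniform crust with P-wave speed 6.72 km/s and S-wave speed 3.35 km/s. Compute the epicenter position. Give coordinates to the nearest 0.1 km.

68.3 km east, 28.7 km north

Distance from S−P lag: d = Δt · v_P v_S / (v_P − v_S) = Δt · (6.72·3.35)/(6.72−3.35) ≈ 6.6801·Δt.
So d_TON = 199.24, d_ISA = 255.10, d_WDC = 219.25 km.
Circle about each station: (x + 3.9)² + (y + 157.0)² = 199.24²; (x + 166.0)² + (y + 72.2)² = 255.10²; (x + 120.9)² + (y − 139.5)² = 219.25².
Subtracting the TON equation from the ISA and WDC equations removes the quadratic terms:
-324.2 x + 169.6 y = -17274.80
-234.0 x + 593.0 y = 1038.87
Solving the 2×2 system: x ≈ 68.3, y ≈ 28.7 km.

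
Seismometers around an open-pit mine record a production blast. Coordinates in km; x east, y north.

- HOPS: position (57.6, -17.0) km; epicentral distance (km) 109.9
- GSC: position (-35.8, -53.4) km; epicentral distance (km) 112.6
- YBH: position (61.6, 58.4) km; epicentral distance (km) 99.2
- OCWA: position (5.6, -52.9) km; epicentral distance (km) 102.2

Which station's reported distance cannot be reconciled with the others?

GSC

Solve using three stations at a time. Using HOPS, YBH, OCWA (subtract circle equations pairwise → linear system) gives (x, y) ≈ (-36.3, 40.6).
Distances from that point to each station vs reported:
  HOPS: calculated 110.2 vs reported 109.9 → residual 0.3 km
  GSC: calculated 94.0 vs reported 112.6 → residual 18.6 km
  YBH: calculated 99.5 vs reported 99.2 → residual 0.3 km
  OCWA: calculated 102.5 vs reported 102.2 → residual 0.3 km
HOPS, YBH, OCWA are mutually consistent (residuals ≈ 0); GSC is off by 18.6 km.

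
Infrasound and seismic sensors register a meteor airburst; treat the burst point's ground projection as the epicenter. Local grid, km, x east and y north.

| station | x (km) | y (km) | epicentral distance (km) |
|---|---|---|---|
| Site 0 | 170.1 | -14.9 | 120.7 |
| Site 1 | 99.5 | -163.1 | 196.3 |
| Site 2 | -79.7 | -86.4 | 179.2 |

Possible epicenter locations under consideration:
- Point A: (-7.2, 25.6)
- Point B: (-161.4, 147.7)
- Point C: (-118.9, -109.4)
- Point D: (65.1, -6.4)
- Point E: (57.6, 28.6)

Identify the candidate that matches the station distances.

Point E

For each candidate, compare |candidate − station| to the reported distance:
Point A: residuals Site 0 61.2, Site 1 20.5, Site 2 45.8 → max 61.2 km
Point B: residuals Site 0 248.5, Site 1 209.5, Site 2 68.7 → max 248.5 km
Point C: residuals Site 0 183.4, Site 1 28.6, Site 2 133.8 → max 183.4 km
Point D: residuals Site 0 15.4, Site 1 35.9, Site 2 13.8 → max 35.9 km
Point E: residuals Site 0 0.1, Site 1 0.1, Site 2 0.1 → max 0.1 km
Only Point E has all residuals ≈ 0.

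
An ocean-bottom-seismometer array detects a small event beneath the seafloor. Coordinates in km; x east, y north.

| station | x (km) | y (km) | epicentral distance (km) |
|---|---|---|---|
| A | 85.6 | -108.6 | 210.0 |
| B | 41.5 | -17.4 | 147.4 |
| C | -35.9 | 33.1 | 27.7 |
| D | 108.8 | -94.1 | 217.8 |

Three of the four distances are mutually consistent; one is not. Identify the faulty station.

B

Solve using three stations at a time. Using A, C, D (subtract circle equations pairwise → linear system) gives (x, y) ≈ (-63.0, 39.9).
Distances from that point to each station vs reported:
  A: calculated 210.0 vs reported 210.0 → residual 0.0 km
  B: calculated 119.1 vs reported 147.4 → residual 28.3 km
  C: calculated 27.9 vs reported 27.7 → residual 0.2 km
  D: calculated 217.8 vs reported 217.8 → residual 0.0 km
A, C, D are mutually consistent (residuals ≈ 0); B is off by 28.3 km.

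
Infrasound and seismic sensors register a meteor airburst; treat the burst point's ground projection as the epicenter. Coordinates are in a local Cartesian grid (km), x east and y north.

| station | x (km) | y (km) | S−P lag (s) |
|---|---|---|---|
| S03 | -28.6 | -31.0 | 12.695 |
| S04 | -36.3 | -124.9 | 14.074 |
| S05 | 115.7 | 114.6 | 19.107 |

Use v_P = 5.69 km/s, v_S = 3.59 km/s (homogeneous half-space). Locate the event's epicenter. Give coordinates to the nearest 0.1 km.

Distance from S−P lag: d = Δt · v_P v_S / (v_P − v_S) = Δt · (5.69·3.59)/(5.69−3.59) ≈ 9.7272·Δt.
So d_S03 = 123.49, d_S04 = 136.90, d_S05 = 185.86 km.
Circle about each station: (x + 28.6)² + (y + 31.0)² = 123.49²; (x + 36.3)² + (y + 124.9)² = 136.90²; (x − 115.7)² + (y − 114.6)² = 185.86².
Subtracting pairs of circle equations eliminates x²+y² and gives linear equations (the radical axes):
-15.4 x − 187.8 y = 11646.91
288.6 x + 291.2 y = 5446.53
Solving the 2×2 system: x ≈ 88.8, y ≈ -69.3 km.
Check against S03 (with the unrounded x, y): √((x + 28.6)²+(y + 31.0)²) = 123.49 ≈ 123.49 km. ✓

x ≈ 88.8 km, y ≈ -69.3 km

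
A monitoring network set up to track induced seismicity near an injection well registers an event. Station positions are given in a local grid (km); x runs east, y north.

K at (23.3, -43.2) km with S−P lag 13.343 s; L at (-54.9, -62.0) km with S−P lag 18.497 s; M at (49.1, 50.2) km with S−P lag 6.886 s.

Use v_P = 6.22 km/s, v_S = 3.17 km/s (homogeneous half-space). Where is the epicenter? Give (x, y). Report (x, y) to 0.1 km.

Distance from S−P lag: d = Δt · v_P v_S / (v_P − v_S) = Δt · (6.22·3.17)/(6.22−3.17) ≈ 6.4647·Δt.
So d_K = 86.26, d_L = 119.58, d_M = 44.52 km.
Circle about each station: (x − 23.3)² + (y + 43.2)² = 86.26²; (x + 54.9)² + (y + 62.0)² = 119.58²; (x − 49.1)² + (y − 50.2)² = 44.52².
Subtracting the K equation from the L and M equations removes the quadratic terms:
-156.4 x − 37.6 y = -2409.71
51.6 x + 186.8 y = 7980.48
Solving the 2×2 system: x ≈ 5.5, y ≈ 41.2 km.

5.5 km east, 41.2 km north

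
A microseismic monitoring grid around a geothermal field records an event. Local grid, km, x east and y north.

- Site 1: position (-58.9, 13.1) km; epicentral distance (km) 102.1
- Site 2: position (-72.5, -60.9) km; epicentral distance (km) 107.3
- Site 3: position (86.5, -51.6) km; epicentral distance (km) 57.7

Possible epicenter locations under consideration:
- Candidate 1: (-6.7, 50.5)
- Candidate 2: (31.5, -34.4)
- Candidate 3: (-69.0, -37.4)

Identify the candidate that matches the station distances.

Candidate 2

For each candidate, compare |candidate − station| to the reported distance:
Candidate 1: residuals Site 1 37.9, Site 2 22.1, Site 3 80.5 → max 80.5 km
Candidate 2: residuals Site 1 0.0, Site 2 0.0, Site 3 0.1 → max 0.1 km
Candidate 3: residuals Site 1 50.6, Site 2 83.5, Site 3 98.4 → max 98.4 km
Only Candidate 2 has all residuals ≈ 0.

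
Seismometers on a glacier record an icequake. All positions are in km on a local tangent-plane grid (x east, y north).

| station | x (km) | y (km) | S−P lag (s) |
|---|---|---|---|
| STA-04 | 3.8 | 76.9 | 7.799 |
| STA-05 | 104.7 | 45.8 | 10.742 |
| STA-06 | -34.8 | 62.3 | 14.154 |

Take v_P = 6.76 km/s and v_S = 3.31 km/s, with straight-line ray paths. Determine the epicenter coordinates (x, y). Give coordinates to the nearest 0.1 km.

Distance from S−P lag: d = Δt · v_P v_S / (v_P − v_S) = Δt · (6.76·3.31)/(6.76−3.31) ≈ 6.4857·Δt.
So d_STA-04 = 50.58, d_STA-05 = 69.67, d_STA-06 = 91.80 km.
Circle about each station: (x − 3.8)² + (y − 76.9)² = 50.58²; (x − 104.7)² + (y − 45.8)² = 69.67²; (x + 34.8)² + (y − 62.3)² = 91.80².
Subtracting the STA-04 equation from the STA-05 and STA-06 equations removes the quadratic terms:
201.8 x − 62.2 y = 4836.11
-77.2 x − 29.2 y = -6704.62
Solving the 2×2 system: x ≈ 52.2, y ≈ 91.6 km.

52.2 km east, 91.6 km north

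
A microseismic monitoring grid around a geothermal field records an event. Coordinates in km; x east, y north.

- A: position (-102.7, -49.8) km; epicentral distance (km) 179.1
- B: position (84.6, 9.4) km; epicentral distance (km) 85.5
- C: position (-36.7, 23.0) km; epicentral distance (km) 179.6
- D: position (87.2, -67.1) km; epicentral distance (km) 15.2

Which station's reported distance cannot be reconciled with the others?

Solve using three stations at a time. Using A, B, D (subtract circle equations pairwise → linear system) gives (x, y) ≈ (74.5, -75.5).
Distances from that point to each station vs reported:
  A: calculated 179.1 vs reported 179.1 → residual 0.0 km
  B: calculated 85.5 vs reported 85.5 → residual 0.0 km
  C: calculated 148.6 vs reported 179.6 → residual 31.0 km
  D: calculated 15.2 vs reported 15.2 → residual 0.0 km
A, B, D are mutually consistent (residuals ≈ 0); C is off by 31.0 km.

C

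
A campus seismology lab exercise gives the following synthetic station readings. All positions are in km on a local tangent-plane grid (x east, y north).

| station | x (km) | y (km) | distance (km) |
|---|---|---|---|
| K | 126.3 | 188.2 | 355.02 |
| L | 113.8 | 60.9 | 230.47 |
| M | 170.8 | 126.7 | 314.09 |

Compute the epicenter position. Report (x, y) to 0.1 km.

Circle about each station: (x − 126.3)² + (y − 188.2)² = 355.02²; (x − 113.8)² + (y − 60.9)² = 230.47²; (x − 170.8)² + (y − 126.7)² = 314.09².
Subtracting pairs of circle equations eliminates x²+y² and gives linear equations (the radical axes):
-25.0 x − 254.6 y = 38211.10
89.0 x − 123.0 y = 21241.27
Solving the 2×2 system: x ≈ 27.5, y ≈ -152.8 km.
Check against K (with the unrounded x, y): √((x − 126.3)²+(y − 188.2)²) = 355.01 ≈ 355.02 km. ✓

x ≈ 27.5 km, y ≈ -152.8 km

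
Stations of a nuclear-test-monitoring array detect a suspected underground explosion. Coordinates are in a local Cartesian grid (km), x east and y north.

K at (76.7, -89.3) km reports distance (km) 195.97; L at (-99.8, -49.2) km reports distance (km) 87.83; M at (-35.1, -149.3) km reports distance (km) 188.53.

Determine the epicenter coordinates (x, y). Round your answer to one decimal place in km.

Circle about each station: (x − 76.7)² + (y + 89.3)² = 195.97²; (x + 99.8)² + (y + 49.2)² = 87.83²; (x + 35.1)² + (y + 149.3)² = 188.53².
Subtracting the K equation from the L and M equations removes the quadratic terms:
-353.0 x + 80.2 y = 29213.43
-223.6 x − 120.0 y = 12525.80
Solving the 2×2 system: x ≈ -74.8, y ≈ 35.0 km.

-74.8 km east, 35.0 km north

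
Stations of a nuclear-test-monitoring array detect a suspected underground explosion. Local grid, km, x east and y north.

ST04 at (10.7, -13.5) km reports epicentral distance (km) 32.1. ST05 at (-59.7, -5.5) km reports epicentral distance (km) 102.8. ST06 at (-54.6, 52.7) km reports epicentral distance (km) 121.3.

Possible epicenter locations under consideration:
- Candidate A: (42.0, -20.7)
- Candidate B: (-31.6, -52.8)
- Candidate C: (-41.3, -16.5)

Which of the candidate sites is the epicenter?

For each candidate, compare |candidate − station| to the reported distance:
Candidate A: residuals ST04 0.0, ST05 0.0, ST06 0.0 → max 0.0 km
Candidate B: residuals ST04 25.6, ST05 47.8, ST06 13.3 → max 47.8 km
Candidate C: residuals ST04 20.0, ST05 81.4, ST06 50.8 → max 81.4 km
Only Candidate A has all residuals ≈ 0.

Candidate A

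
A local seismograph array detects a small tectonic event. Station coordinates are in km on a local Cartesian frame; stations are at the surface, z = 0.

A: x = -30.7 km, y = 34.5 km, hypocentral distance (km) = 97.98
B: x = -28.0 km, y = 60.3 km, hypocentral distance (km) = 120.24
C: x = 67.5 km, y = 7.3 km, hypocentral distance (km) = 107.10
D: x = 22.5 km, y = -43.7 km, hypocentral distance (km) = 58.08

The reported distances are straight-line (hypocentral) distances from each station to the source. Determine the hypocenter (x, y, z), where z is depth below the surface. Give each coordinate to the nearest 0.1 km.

x ≈ -10.4 km, y ≈ -48.7 km, depth ≈ 47.6 km

Each station gives a sphere (x−x_i)² + (y−y_i)² + z² = d_i² (stations at z=0).
Subtracting the A sphere from B and C: z² cancels, leaving linear equations in x and y:
5.4 x + 51.6 y = -2570.23
196.4 x − 54.4 y = 606.47
Solving: x ≈ -10.407, y ≈ -48.721 km (keep extra digits for the depth step; rounded: -10.4, -48.7).
Then from the A sphere: z² = 97.98² − (x + 30.7)² − (y − 34.5)² with x = -10.407, y = -48.721, so z ≈ 47.566 ≈ 47.6 km.
Check against D (with the unrounded solution): distance 58.06 ≈ 58.08 km. ✓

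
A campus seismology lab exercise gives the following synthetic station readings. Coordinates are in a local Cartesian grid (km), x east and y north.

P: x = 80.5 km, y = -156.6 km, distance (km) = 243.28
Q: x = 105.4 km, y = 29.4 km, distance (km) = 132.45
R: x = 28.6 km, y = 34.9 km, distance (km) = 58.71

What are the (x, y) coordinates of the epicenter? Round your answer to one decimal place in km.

Circle about each station: (x − 80.5)² + (y + 156.6)² = 243.28²; (x − 105.4)² + (y − 29.4)² = 132.45²; (x − 28.6)² + (y − 34.9)² = 58.71².
Subtracting the P equation from the Q and R equations removes the quadratic terms:
49.8 x + 372.0 y = 22611.87
-103.8 x + 383.0 y = 26770.45
Solving the 2×2 system: x ≈ -22.5, y ≈ 63.8 km.

(-22.5, 63.8)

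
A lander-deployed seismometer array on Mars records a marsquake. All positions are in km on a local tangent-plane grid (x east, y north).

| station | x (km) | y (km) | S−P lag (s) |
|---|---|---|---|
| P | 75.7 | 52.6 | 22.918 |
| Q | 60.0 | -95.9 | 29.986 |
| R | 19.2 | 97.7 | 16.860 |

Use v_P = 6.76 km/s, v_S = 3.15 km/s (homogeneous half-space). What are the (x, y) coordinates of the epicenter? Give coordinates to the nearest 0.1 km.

Distance from S−P lag: d = Δt · v_P v_S / (v_P − v_S) = Δt · (6.76·3.15)/(6.76−3.15) ≈ 5.8986·Δt.
So d_P = 135.18, d_Q = 176.88, d_R = 99.45 km.
Circle about each station: (x − 75.7)² + (y − 52.6)² = 135.18²; (x − 60.0)² + (y + 95.9)² = 176.88²; (x − 19.2)² + (y − 97.7)² = 99.45².
Subtracting pairs of circle equations eliminates x²+y² and gives linear equations (the radical axes):
-31.4 x − 297.0 y = -8713.34
-113.0 x + 90.2 y = 9800.01
Solving the 2×2 system: x ≈ -58.4, y ≈ 35.5 km.

(-58.4, 35.5)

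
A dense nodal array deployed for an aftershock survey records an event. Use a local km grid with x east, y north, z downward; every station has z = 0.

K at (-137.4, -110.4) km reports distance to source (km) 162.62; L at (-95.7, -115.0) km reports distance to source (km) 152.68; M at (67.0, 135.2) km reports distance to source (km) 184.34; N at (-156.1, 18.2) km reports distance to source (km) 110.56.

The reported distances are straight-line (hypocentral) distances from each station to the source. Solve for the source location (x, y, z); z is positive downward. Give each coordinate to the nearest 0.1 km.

(-64.2, 21.2, 61.4)

Each station gives a sphere (x−x_i)² + (y−y_i)² + z² = d_i² (stations at z=0).
Subtracting the K sphere from L and M: z² cancels, leaving linear equations in x and y:
83.4 x − 9.2 y = -5549.35
408.8 x + 491.2 y = -15834.85
Solving: x ≈ -64.201, y ≈ 21.194 km (keep extra digits for the depth step; rounded: -64.2, 21.2).
Then from the K sphere: z² = 162.62² − (x + 137.4)² − (y + 110.4)² with x = -64.201, y = 21.194, so z ≈ 61.402 ≈ 61.4 km.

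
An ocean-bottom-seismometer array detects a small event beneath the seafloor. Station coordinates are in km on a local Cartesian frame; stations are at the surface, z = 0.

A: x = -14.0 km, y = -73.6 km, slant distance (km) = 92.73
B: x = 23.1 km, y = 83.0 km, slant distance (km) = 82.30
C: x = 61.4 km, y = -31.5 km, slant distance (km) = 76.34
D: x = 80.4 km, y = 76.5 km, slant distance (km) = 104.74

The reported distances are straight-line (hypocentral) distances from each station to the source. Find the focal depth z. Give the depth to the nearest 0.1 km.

34.3 km

Each station gives a sphere (x−x_i)² + (y−y_i)² + z² = d_i² (stations at z=0).
Subtracting the A sphere from B and C: z² cancels, leaving linear equations in x and y:
74.2 x + 313.2 y = 3635.21
150.8 x + 84.2 y = 1920.31
Solving: x ≈ 7.207, y ≈ 9.899 km (keep extra digits for the depth step; rounded: 7.2, 9.9).
Then from the A sphere: z² = 92.73² − (x + 14.0)² − (y + 73.6)² with x = 7.207, y = 9.899, so z ≈ 34.308 ≈ 34.3 km.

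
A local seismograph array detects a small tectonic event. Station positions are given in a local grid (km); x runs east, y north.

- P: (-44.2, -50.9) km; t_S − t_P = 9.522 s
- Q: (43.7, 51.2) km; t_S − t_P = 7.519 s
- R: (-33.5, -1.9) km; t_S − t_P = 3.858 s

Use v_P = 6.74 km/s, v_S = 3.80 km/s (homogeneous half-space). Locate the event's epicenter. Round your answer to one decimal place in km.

-17.4 km east, 27.6 km north

Distance from S−P lag: d = Δt · v_P v_S / (v_P − v_S) = Δt · (6.74·3.80)/(6.74−3.80) ≈ 8.7116·Δt.
So d_P = 82.95, d_Q = 65.50, d_R = 33.61 km.
Circle about each station: (x + 44.2)² + (y + 50.9)² = 82.95²; (x − 43.7)² + (y − 51.2)² = 65.50²; (x + 33.5)² + (y + 1.9)² = 33.61².
Subtracting pairs of circle equations eliminates x²+y² and gives linear equations (the radical axes):
175.8 x + 204.2 y = 2577.13
21.4 x + 98.0 y = 2332.48
Solving the 2×2 system: x ≈ -17.4, y ≈ 27.6 km.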